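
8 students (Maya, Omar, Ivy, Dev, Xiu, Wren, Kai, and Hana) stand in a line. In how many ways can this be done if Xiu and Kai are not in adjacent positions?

Of the 8! = 40320 arrangements, those with Xiu and Kai adjacent number 2 × 7! = 10080 (treat the pair as a block with 2 internal orders).
Complementary counting: 40320 − 10080 = 30240.

30240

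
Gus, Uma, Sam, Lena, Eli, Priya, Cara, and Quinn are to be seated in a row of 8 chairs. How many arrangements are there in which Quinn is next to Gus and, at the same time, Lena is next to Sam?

Treat {Quinn,Gus} as one block (2 orders) and {Lena,Sam} as another (2 orders).
That leaves 6 units to arrange: 2 × 2 × 6! = 4 × 720 = 2880.

2880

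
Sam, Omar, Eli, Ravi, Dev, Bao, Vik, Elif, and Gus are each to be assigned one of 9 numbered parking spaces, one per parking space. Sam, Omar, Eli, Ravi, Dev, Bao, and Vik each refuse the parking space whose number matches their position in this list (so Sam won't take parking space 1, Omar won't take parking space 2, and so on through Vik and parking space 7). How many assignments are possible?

165016

Let Aᵢ (for 1 ≤ i ≤ 7) be the placements that put person i in their forbidden parking space. Any j of these fix j positions, leaving (9−j)! ways to fill the rest, and there are C(7,j) ways to pick which j.
By inclusion–exclusion, the number of valid placements is Σ_{j=0}^{7} (−1)^j C(7,j)·(9−j)!.
Computing: 362880 − 282240 + 105840 − 25200 + 4200 − 504 + 42 − 2 = 165016.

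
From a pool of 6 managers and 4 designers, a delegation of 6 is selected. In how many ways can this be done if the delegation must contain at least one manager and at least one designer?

Unrestricted: C(10,6) = 210 ways to pick any 6 of the 10.
Selections missing a whole group: no managers → C(4,6) = 0; no designers → C(6,6) = 1.
Both groups omitted at once is impossible, so 210 − 1 = 209.

209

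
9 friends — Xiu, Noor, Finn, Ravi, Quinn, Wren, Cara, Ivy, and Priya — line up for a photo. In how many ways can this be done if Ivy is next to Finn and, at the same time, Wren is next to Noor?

20160

Treat {Ivy,Finn} as one block (2 orders) and {Wren,Noor} as another (2 orders).
That leaves 7 units to arrange: 2 × 2 × 7! = 4 × 5040 = 20160.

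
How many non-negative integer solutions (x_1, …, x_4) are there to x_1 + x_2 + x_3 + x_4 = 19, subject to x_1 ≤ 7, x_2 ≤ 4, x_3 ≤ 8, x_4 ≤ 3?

Without the upper bounds there are C(22,3) = 1540 ways to split 19 among 4 variables.
Subtract solutions that violate a single cap (substitute x_i' = x_i − (cap_i+1)): x_1 ≥ 8 gives C(14,3) = 364; x_2 ≥ 5 gives C(17,3) = 680; x_3 ≥ 9 gives C(13,3) = 286; x_4 ≥ 4 gives C(18,3) = 816. Together 2146.
Add back pairs where two caps are both exceeded: 84 + 10 + 120 + 56 + 286 + 84 = 640.
Subtract triples: 0 + 10 + 0 + 4 = 14.
By inclusion–exclusion the count is 1540 − 2146 + 640 − 14 = 20.

20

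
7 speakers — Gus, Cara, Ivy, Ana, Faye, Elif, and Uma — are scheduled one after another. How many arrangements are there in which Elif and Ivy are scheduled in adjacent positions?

1440

Place the 5 others and the Elif-Ivy pair as 6 objects in a line; the pair has 2 internal arrangements.
That gives 2 × 6! = 2 × 720 = 1440.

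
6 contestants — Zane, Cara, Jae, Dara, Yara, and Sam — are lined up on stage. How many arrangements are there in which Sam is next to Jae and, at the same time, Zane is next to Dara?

Treat {Sam,Jae} as one block (2 orders) and {Zane,Dara} as another (2 orders).
That leaves 4 units to arrange: 2 × 2 × 4! = 4 × 24 = 96.

96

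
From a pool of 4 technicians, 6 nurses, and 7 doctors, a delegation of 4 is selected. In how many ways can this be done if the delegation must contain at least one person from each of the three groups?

1176

With no constraint there are C(17,4) = 2380 possible selections.
Subtract selections that omit an entire group: no technicians → C(13,4) = 715; no nurses → C(11,4) = 330; no doctors → C(10,4) = 210.
Add back selections omitting two groups (i.e. drawn from a single group): C(4,4) + C(6,4) + C(7,4) = 51.
By inclusion–exclusion: 2380 − 1255 + 51 = 1176.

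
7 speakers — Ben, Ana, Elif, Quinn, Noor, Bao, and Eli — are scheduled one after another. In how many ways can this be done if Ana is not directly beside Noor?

3600

There are 7! = 5040 arrangements in all. If Ana and Noor are adjacent, merging them into one block gives 2·(6)! = 1440 arrangements.
Complementary counting: 5040 − 1440 = 3600.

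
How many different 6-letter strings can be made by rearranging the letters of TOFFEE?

180

TOFFEE has 6 letters with E appearing twice and F appearing twice.
So there are 6! / (2!·2!) = 180 distinguishable arrangements.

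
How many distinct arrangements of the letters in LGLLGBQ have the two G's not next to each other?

300

There are 7!/(3!·2!) = 420 arrangements of LGLLGBQ in total.
If the two G's are adjacent, glue them into one block, leaving 6 items to arrange: (6)!/(3!) = 120 ways.
Subtracting, 420 − 120 = 300 arrangements keep the G's apart.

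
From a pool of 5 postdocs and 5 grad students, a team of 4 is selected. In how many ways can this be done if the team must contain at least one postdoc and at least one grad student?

200

Unrestricted: C(10,4) = 210 ways to pick any 4 of the 10.
Subtract selections that omit an entire group: no postdocs → C(5,4) = 5; no grad students → C(5,4) = 5.
Both groups omitted at once is impossible, so 210 − 10 = 200.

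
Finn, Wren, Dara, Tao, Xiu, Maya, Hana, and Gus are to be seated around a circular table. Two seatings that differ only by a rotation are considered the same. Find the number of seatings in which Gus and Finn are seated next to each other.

1440

Glue Gus and Finn into a block (2 internal orders). Seating 7 units around a circle gives (6)! arrangements.
So 2 × (6)! = 2 × 720 = 1440.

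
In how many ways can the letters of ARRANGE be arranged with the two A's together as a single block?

Treat the 2 copies of A as a single block. The multiset to arrange is then {AA, E, G, N, R, R}, 6 items in all.
That gives (6)!/(2!) = 360 arrangements.

360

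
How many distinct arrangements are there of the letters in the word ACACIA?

Letter multiplicities in ACACIA: A×3, C×2, I×1.
Dividing 6! = 720 by 3!·2! = 12 for the repeated letters gives 60.

60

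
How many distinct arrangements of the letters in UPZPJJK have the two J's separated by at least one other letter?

Total arrangements of UPZPJJK: 7!/(2!·2!) = 1260.
Arrangements with the J's together: treat JJ as one letter, giving (6)!/(2!) = 360.
Subtracting, 1260 − 360 = 900 arrangements keep the J's apart.

900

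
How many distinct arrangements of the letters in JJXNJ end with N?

4

Fix N in the last position and arrange the remaining 4 letters.
Those 4 letters have J appearing 3 times, giving (4)!/(3!) = 4.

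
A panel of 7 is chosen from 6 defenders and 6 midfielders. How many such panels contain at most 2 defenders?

Split by how many defenders are chosen (0 through 2).
Sum: C(6,0)·C(6,7) + C(6,1)·C(6,6) + C(6,2)·C(6,5) = 0 + 6 + 90 = 96.

96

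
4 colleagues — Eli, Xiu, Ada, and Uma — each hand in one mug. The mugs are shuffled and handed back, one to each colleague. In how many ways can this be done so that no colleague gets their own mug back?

Let Aᵢ be the assignments in which colleague i gets their own mug. We want the size of the complement of A₁∪…∪A_4.
By inclusion–exclusion this is Σ_{j=0}^{4} (−1)^j C(4,j)·(4−j)!.
Computing: 24 − 24 + 12 − 4 + 1 = 9.

9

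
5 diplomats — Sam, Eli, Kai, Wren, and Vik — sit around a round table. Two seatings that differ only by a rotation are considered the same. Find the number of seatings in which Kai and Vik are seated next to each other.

Treat {Kai, Vik} as one unit (2 internal orders) and seat the resulting 4 units around the table: (3)! circular arrangements.
So 2 × (3)! = 2 × 6 = 12.

12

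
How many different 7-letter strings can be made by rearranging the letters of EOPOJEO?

EOPOJEO has 7 letters with E appearing twice and O appearing 3 times.
The number of distinct arrangements is 7!/(3!·2!) = 5040/12 = 420.

420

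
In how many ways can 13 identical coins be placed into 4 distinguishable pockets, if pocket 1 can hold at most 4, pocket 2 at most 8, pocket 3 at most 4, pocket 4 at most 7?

Without the upper bounds there are C(16,3) = 560 ways to split 13 among 4 pockets.
Subtract solutions that violate a single cap (substitute x_i' = x_i − (cap_i+1)): x_1 ≥ 5 gives C(11,3) = 165; x_2 ≥ 9 gives C(7,3) = 35; x_3 ≥ 5 gives C(11,3) = 165; x_4 ≥ 8 gives C(8,3) = 56. Together 421.
Add back pairs where two caps are both exceeded: 0 + 20 + 1 + 0 + 0 + 1 = 22.
By inclusion–exclusion the count is 560 − 421 + 22 = 161.

161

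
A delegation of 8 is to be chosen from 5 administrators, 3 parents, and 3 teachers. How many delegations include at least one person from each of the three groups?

Total 8-person selections from all 11: C(11,8) = 165.
Subtract selections that omit an entire group: no administrators → C(6,8) = 0; no parents → C(8,8) = 1; no teachers → C(8,8) = 1.
Add back selections omitting two groups (i.e. drawn from a single group): C(5,8) + C(3,8) + C(3,8) = 0.
By inclusion–exclusion: 165 − 2 + 0 = 163.

163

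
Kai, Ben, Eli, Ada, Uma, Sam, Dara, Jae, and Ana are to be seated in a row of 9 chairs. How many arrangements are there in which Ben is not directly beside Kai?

282240

Of the 9! = 362880 arrangements, those with Ben and Kai adjacent number 2 × 8! = 80640 (treat the pair as a block with 2 internal orders).
So 362880 − 80640 = 282240 arrangements keep them apart.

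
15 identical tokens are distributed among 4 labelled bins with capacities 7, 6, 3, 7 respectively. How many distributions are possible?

Without the upper bounds there are C(18,3) = 816 ways to split 15 among 4 bins.
Subtract solutions that violate a single cap (substitute x_i' = x_i − (cap_i+1)): x_1 ≥ 8 gives C(10,3) = 120; x_2 ≥ 7 gives C(11,3) = 165; x_3 ≥ 4 gives C(14,3) = 364; x_4 ≥ 8 gives C(10,3) = 120. Together 769.
Add back pairs where two caps are both exceeded: 1 + 20 + 0 + 35 + 1 + 20 = 77.
By inclusion–exclusion the count is 816 − 769 + 77 = 124.

124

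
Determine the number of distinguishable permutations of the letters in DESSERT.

1260

The 7 letters of DESSERT have repeats: E appearing twice and S appearing twice.
Dividing 7! = 5040 by 2!·2! = 4 for the repeated letters gives 1260.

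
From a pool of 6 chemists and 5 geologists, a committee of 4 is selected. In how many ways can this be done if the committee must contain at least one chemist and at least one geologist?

310

Unrestricted: C(11,4) = 330 ways to pick any 4 of the 11.
Subtract selections that omit an entire group: no chemists → C(5,4) = 5; no geologists → C(6,4) = 15.
Both groups omitted at once is impossible, so 330 − 20 = 310.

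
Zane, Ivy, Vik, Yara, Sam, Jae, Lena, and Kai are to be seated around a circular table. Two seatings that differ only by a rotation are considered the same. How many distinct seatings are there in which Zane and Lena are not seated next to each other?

3600

Without the restriction there are (7)! = 5040 seatings.
Those with Zane next to Lena: fuse the pair into one unit and seat 7 units around a circle — 2·(6)! = 1440.
Subtracting, 5040 − 1440 = 3600.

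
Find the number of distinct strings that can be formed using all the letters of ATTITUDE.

Letter multiplicities in ATTITUDE: A×1, D×1, E×1, I×1, T×3, U×1.
The number of distinct arrangements is 8!/(3!) = 40320/6 = 6720.

6720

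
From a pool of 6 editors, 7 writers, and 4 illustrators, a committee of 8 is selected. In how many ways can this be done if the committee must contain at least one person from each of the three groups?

With no constraint there are C(17,8) = 24310 possible selections.
Selections missing a whole group: no editors → C(11,8) = 165; no writers → C(10,8) = 45; no illustrators → C(13,8) = 1287.
Add back selections omitting two groups (i.e. drawn from a single group): C(6,8) + C(7,8) + C(4,8) = 0.
By inclusion–exclusion: 24310 − 1497 + 0 = 22813.

22813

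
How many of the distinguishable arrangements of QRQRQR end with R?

Fix R in the last position and arrange the remaining 5 letters.
Those 5 letters have Q appearing 3 times and R appearing twice, giving (5)!/(3!·2!) = 10.

10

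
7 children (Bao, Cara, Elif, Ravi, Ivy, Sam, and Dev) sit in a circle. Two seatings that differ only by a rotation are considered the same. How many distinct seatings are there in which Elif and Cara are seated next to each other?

Treat {Elif, Cara} as one unit (2 internal orders) and seat the resulting 6 units around the table: (5)! circular arrangements.
So 2 × (5)! = 2 × 120 = 240.

240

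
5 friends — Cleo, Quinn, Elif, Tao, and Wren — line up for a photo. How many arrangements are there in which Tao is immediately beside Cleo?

Place the 3 others and the Tao-Cleo pair as 4 objects in a line; the pair has 2 internal arrangements.
So the count is 2·(4)! = 48.

48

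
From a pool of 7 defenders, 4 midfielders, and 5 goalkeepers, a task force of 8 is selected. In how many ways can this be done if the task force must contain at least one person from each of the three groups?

12201

Total 8-person selections from all 16: C(16,8) = 12870.
Selections missing a whole group: no defenders → C(9,8) = 9; no midfielders → C(12,8) = 495; no goalkeepers → C(11,8) = 165.
Add back selections omitting two groups (i.e. drawn from a single group): C(7,8) + C(4,8) + C(5,8) = 0.
By inclusion–exclusion: 12870 − 669 + 0 = 12201.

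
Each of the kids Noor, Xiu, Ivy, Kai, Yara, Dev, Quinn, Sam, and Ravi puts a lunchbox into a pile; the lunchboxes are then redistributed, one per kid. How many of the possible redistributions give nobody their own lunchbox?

133496

This is the derangement count D_9: permutations of 9 items with no fixed point.
By inclusion–exclusion this is Σ_{j=0}^{9} (−1)^j C(9,j)·(9−j)!.
Computing: 362880 − 362880 + 181440 − 60480 + 15120 − 3024 + 504 − 72 + 9 − 1 = 133496.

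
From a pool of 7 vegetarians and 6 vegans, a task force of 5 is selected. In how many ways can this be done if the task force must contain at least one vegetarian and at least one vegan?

Unrestricted: C(13,5) = 1287 ways to pick any 5 of the 13.
Selections missing a whole group: no vegetarians → C(6,5) = 6; no vegans → C(7,5) = 21.
Both groups omitted at once is impossible, so 1287 − 27 = 1260.

1260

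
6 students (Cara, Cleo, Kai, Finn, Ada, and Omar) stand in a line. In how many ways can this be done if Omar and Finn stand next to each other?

Place the 4 others and the Omar-Finn pair as 5 objects in a line; the pair has 2 internal arrangements.
So the count is 2·(5)! = 240.

240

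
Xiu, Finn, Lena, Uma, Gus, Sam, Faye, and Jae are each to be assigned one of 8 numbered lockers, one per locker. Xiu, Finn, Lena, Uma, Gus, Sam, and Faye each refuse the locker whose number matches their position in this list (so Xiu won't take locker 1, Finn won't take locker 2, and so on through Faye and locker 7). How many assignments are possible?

16687

Let Aᵢ (for 1 ≤ i ≤ 7) be the placements that put person i in their forbidden locker. Any j of these fix j positions, leaving (8−j)! ways to fill the rest, and there are C(7,j) ways to pick which j.
By inclusion–exclusion, the number of valid placements is Σ_{j=0}^{7} (−1)^j C(7,j)·(8−j)!.
Computing: 40320 − 35280 + 15120 − 4200 + 840 − 126 + 14 − 1 = 16687.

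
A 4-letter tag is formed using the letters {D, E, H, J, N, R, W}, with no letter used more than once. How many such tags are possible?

840

Choose and order 4 of the 7 symbols: the first letter has 7 options, the next 6, then 5, 4.
7 × 6 × 5 × 4 = 840.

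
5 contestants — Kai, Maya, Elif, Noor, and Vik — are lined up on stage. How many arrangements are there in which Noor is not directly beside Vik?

There are 5! = 120 arrangements in all. If Noor and Vik are adjacent, merging them into one block gives 2·(4)! = 48 arrangements.
Complementary counting: 120 − 48 = 72.

72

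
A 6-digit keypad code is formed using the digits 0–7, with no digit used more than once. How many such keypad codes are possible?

20160

Choose and order 6 of the 8 symbols: the first digit has 8 options, the next 7, and so on down to 3.
That product is 8 × 7 × 6 × 5 × 4 × 3 = 20160.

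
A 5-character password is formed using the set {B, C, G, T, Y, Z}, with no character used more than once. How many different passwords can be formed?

720

This is a permutation of 5 out of 6: P(6,5) = 6!/1!.
6 × 5 × 4 × 3 × 2 = 720.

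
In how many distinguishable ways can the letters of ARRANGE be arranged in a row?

The 7 letters of ARRANGE have repeats: A appearing twice and R appearing twice.
The number of distinct arrangements is 7!/(2!·2!) = 5040/4 = 1260.

1260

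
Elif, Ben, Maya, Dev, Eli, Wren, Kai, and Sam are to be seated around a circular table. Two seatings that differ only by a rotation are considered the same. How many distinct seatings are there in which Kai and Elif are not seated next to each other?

3600

Without the restriction there are (7)! = 5040 seatings.
Those with Kai next to Elif: fuse the pair into one unit and seat 7 units around a circle — 2·(6)! = 1440.
Subtracting, 5040 − 1440 = 3600.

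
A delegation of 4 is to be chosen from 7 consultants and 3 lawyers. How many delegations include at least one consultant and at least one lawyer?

175

Total 4-person selections from all 10: C(10,4) = 210.
Subtract selections that omit an entire group: no consultants → C(3,4) = 0; no lawyers → C(7,4) = 35.
Both groups omitted at once is impossible, so 210 − 35 = 175.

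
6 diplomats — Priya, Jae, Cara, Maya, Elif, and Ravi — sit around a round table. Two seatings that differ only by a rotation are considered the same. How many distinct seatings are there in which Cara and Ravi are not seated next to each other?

Without the restriction there are (5)! = 120 seatings.
Those with Cara next to Ravi: fuse the pair into one unit and seat 5 units around a circle — 2·(4)! = 48.
Subtracting, 120 − 48 = 72.

72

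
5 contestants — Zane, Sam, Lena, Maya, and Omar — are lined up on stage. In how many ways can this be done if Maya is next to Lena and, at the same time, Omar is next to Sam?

24

Treat {Maya,Lena} as one block (2 orders) and {Omar,Sam} as another (2 orders).
That leaves 3 units to arrange: 2 × 2 × 3! = 4 × 6 = 24.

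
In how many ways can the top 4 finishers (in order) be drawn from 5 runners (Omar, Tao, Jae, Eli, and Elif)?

This is an ordered selection of 4 from 5: P(5,4).
That gives 5 × 4 × 3 × 2 = 120.

120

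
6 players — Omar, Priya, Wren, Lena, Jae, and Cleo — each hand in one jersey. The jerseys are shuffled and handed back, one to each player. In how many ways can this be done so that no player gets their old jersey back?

265

Let Aᵢ be the assignments in which player i gets their old jersey. We want the size of the complement of A₁∪…∪A_6.
By inclusion–exclusion this is Σ_{j=0}^{6} (−1)^j C(6,j)·(6−j)!.
Computing: 720 − 720 + 360 − 120 + 30 − 6 + 1 = 265.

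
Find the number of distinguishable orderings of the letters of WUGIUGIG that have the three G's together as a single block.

180

Treat the 3 copies of G as a single block. The multiset to arrange is then {GGG, I, I, U, U, W}, 6 items in all.
That gives (6)!/(2!·2!) = 180 arrangements.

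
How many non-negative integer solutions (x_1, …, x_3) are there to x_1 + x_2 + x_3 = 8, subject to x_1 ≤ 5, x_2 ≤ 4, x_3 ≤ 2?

9

Without the upper bounds there are C(10,2) = 45 ways to split 8 among 3 variables.
Subtract solutions that violate a single cap (substitute x_i' = x_i − (cap_i+1)): x_1 ≥ 6 gives C(4,2) = 6; x_2 ≥ 5 gives C(5,2) = 10; x_3 ≥ 3 gives C(7,2) = 21. Together 37.
Add back pairs where two caps are both exceeded: 0 + 0 + 1 = 1.
By inclusion–exclusion the count is 45 − 37 + 1 = 9.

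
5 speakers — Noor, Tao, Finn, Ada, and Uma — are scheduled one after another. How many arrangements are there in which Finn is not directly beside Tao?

There are 5! = 120 arrangements in all. If Finn and Tao are adjacent, merging them into one block gives 2·(4)! = 48 arrangements.
So 120 − 48 = 72 arrangements keep them apart.

72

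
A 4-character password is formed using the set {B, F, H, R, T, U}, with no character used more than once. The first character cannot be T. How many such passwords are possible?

The first character has 6−1 = 5 choices (anything except T).
The remaining 3 characters are filled from the other 5 symbols without repetition: 5 × 4 × 3 = 60.
Total: 5 × 60 = 300.

300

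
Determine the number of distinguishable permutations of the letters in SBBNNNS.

210

The 7 letters of SBBNNNS have repeats: B appearing twice, N appearing 3 times, and S appearing twice.
So there are 7! / (3!·2!·2!) = 210 distinguishable arrangements.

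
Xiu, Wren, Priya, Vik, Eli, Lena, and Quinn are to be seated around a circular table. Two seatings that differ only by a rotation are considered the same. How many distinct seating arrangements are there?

Fix one person's seat to break rotational symmetry; the remaining 6 people can be arranged in (6)! = 720 ways.

720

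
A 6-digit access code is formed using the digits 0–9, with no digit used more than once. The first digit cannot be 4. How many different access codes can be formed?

The first digit has 10−1 = 9 choices (anything except 4).
The remaining 5 digits are filled from the other 9 symbols without repetition: 9 × 8 × 7 × 6 × 5 = 15120.
Total: 9 × 15120 = 136080.

136080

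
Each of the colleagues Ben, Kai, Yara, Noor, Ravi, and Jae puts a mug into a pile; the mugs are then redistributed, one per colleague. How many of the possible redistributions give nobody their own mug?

265

This is the derangement count D_6: permutations of 6 items with no fixed point.
By inclusion–exclusion this is Σ_{j=0}^{6} (−1)^j C(6,j)·(6−j)!.
Computing: 720 − 720 + 360 − 120 + 30 − 6 + 1 = 265.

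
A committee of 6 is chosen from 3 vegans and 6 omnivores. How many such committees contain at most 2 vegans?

Split by how many vegans are chosen (0 through 2).
Sum: C(3,0)·C(6,6) + C(3,1)·C(6,5) + C(3,2)·C(6,4) = 1 + 18 + 45 = 64.

64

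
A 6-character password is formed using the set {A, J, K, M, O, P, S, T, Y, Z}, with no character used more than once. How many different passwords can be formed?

With no repetition, fill the 6 characters in order: 10 choices, then 9, down to 5.
10 × 9 × 8 × 7 × 6 × 5 = 151200.

151200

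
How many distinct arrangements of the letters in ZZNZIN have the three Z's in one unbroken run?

Treat the 3 copies of Z as a single block. The multiset to arrange is then {ZZZ, I, N, N}, 4 items in all.
That gives (4)!/(2!) = 12 arrangements.

12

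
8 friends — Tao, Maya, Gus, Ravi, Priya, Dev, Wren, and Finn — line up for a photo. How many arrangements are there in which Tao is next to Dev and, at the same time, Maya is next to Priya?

Treat {Tao,Dev} as one block (2 orders) and {Maya,Priya} as another (2 orders).
That leaves 6 units to arrange: 2 × 2 × 6! = 4 × 720 = 2880.

2880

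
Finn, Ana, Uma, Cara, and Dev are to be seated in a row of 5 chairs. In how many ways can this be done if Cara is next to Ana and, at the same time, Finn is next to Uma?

Treat {Cara,Ana} as one block (2 orders) and {Finn,Uma} as another (2 orders).
That leaves 3 units to arrange: 2 × 2 × 3! = 4 × 6 = 24.

24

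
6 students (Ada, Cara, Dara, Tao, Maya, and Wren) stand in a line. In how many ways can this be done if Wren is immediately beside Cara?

240

Glue Wren and Cara into one block (2 internal orders), leaving 5 units to arrange in a row.
So the count is 2·(5)! = 240.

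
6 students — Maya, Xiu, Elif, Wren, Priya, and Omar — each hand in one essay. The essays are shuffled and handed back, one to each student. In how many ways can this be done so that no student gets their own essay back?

Count assignments avoiding every fixed point. For any j of the 6 students fixed to their own essay, the other 6−j can be arranged in (6−j)! ways.
By inclusion–exclusion this is Σ_{j=0}^{6} (−1)^j C(6,j)·(6−j)!.
Computing: 720 − 720 + 360 − 120 + 30 − 6 + 1 = 265.

265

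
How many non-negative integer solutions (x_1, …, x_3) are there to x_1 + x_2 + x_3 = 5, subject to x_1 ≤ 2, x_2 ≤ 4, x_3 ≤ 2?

By stars and bars, unrestricted non-negative solutions to x_1+…+x_3 = 5 number C(5+2,2) = 21.
Subtract solutions that violate a single cap (substitute x_i' = x_i − (cap_i+1)): x_1 ≥ 3 gives C(4,2) = 6; x_2 ≥ 5 gives C(2,2) = 1; x_3 ≥ 3 gives C(4,2) = 6. Together 13.
No two caps can be exceeded simultaneously, so the pair terms are all 0.
By inclusion–exclusion the count is 21 − 13 + 0 = 8.

8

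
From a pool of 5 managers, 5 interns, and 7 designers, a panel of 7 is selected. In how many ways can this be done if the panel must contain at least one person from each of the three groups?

Unrestricted: C(17,7) = 19448 ways to pick any 7 of the 17.
Selections missing a whole group: no managers → C(12,7) = 792; no interns → C(12,7) = 792; no designers → C(10,7) = 120.
Add back selections omitting two groups (i.e. drawn from a single group): C(5,7) + C(5,7) + C(7,7) = 1.
By inclusion–exclusion: 19448 − 1704 + 1 = 17745.

17745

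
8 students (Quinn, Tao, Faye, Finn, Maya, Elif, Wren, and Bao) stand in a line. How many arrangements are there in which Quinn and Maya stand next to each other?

Treat {Quinn, Maya} as a single unit. There are 7 units to order, and the pair itself can be ordered 2 ways.
That gives 2 × 7! = 2 × 5040 = 10080.

10080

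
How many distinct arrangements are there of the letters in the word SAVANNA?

SAVANNA has 7 letters with A appearing 3 times and N appearing twice.
The number of distinct arrangements is 7!/(3!·2!) = 5040/12 = 420.

420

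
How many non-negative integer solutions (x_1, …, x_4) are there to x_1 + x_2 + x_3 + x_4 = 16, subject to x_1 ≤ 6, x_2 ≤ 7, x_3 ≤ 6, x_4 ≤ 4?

108

Ignoring the caps, the number of non-negative solutions to x_1+…+x_4 = 16 is C(19,3) = 969.
Subtract solutions that violate a single cap (substitute x_i' = x_i − (cap_i+1)): x_1 ≥ 7 gives C(12,3) = 220; x_2 ≥ 8 gives C(11,3) = 165; x_3 ≥ 7 gives C(12,3) = 220; x_4 ≥ 5 gives C(14,3) = 364. Together 969.
Add back pairs where two caps are both exceeded: 4 + 10 + 35 + 4 + 20 + 35 = 108.
By inclusion–exclusion the count is 969 − 969 + 108 = 108.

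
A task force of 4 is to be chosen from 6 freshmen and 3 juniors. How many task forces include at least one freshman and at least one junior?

111

Unrestricted: C(9,4) = 126 ways to pick any 4 of the 9.
Subtract selections that omit an entire group: no freshmen → C(3,4) = 0; no juniors → C(6,4) = 15.
Both groups omitted at once is impossible, so 126 − 15 = 111.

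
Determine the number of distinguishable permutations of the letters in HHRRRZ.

60

The 6 letters of HHRRRZ have repeats: H appearing twice and R appearing 3 times.
Dividing 6! = 720 by 3!·2! = 12 for the repeated letters gives 60.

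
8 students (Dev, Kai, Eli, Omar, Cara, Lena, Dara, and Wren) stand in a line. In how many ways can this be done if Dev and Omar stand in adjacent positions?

Place the 6 others and the Dev-Omar pair as 7 objects in a line; the pair has 2 internal arrangements.
That gives 2 × 7! = 2 × 5040 = 10080.

10080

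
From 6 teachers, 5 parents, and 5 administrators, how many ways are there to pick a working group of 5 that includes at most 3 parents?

4312

Split by how many parents are chosen (0 through 3).
Sum: C(5,0)·C(11,5) + C(5,1)·C(11,4) + C(5,2)·C(11,3) + C(5,3)·C(11,2) = 462 + 1650 + 1650 + 550 = 4312.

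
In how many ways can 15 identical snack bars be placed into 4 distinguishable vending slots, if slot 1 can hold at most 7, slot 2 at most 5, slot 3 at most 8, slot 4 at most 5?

202

Ignoring the caps, the number of non-negative solutions to x_1+…+x_4 = 15 is C(18,3) = 816.
Subtract solutions that violate a single cap (substitute x_i' = x_i − (cap_i+1)): x_1 ≥ 8 gives C(10,3) = 120; x_2 ≥ 6 gives C(12,3) = 220; x_3 ≥ 9 gives C(9,3) = 84; x_4 ≥ 6 gives C(12,3) = 220. Together 644.
Add back pairs where two caps are both exceeded: 4 + 0 + 4 + 1 + 20 + 1 = 30.
By inclusion–exclusion the count is 816 − 644 + 30 = 202.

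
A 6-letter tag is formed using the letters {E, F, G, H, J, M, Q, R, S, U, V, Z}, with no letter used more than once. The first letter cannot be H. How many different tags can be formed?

The first letter has 12−1 = 11 choices (anything except H).
The remaining 5 letters are filled from the other 11 symbols without repetition: 11 × 10 × 9 × 8 × 7 = 55440.
Total: 11 × 55440 = 609840.

609840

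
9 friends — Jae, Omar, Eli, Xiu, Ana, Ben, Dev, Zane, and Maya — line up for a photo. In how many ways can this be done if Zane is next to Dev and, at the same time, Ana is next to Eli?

Treat {Zane,Dev} as one block (2 orders) and {Ana,Eli} as another (2 orders).
That leaves 7 units to arrange: 2 × 2 × 7! = 4 × 5040 = 20160.

20160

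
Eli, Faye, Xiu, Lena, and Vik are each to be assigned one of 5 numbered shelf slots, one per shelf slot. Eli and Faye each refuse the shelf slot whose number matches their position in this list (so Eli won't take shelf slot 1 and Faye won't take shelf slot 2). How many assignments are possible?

78

Let Aᵢ (for i ∈ {1, 2}) be the placements that put person i in their forbidden shelf slot. Any j of these fix j positions, leaving (5−j)! ways to fill the rest, and there are C(2,j) ways to pick which j.
By inclusion–exclusion, the number of valid placements is Σ_{j=0}^{2} (−1)^j C(2,j)·(5−j)!.
Computing: 120 − 48 + 6 = 78.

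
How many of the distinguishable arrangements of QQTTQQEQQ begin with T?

56

With the first slot taken by T, it remains to arrange the other 8 letters (QQTQQEQQ).
Those 8 letters have Q appearing 6 times, giving (8)!/(6!) = 56.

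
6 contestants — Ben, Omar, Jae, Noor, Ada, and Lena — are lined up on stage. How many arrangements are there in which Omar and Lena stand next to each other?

Treat {Omar, Lena} as a single unit. There are 5 units to order, and the pair itself can be ordered 2 ways.
So the count is 2·(5)! = 240.

240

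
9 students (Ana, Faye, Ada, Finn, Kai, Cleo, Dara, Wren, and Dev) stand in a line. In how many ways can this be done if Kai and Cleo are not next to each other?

282240

Of the 9! = 362880 arrangements, those with Kai and Cleo adjacent number 2 × 8! = 80640 (treat the pair as a block with 2 internal orders).
Complementary counting: 362880 − 80640 = 282240.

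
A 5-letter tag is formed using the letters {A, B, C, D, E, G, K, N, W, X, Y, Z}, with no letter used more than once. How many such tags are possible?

95040

Choose and order 5 of the 12 symbols: the first letter has 12 options, the next 11, and so on down to 8.
12 × 11 × 10 × 9 × 8 = 95040.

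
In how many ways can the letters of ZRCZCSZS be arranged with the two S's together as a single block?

Treat the 2 copies of S as a single block. The multiset to arrange is then {SS, C, C, R, Z, Z, Z}, 7 items in all.
That gives (7)!/(3!·2!) = 420 arrangements.

420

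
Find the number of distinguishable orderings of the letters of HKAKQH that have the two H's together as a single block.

Treat the 2 copies of H as a single block. The multiset to arrange is then {HH, A, K, K, Q}, 5 items in all.
That gives (5)!/(2!) = 60 arrangements.

60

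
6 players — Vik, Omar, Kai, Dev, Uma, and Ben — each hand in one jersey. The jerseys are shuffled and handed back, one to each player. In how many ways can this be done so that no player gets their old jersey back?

Let Aᵢ be the assignments in which player i gets their old jersey. We want the size of the complement of A₁∪…∪A_6.
By inclusion–exclusion this is Σ_{j=0}^{6} (−1)^j C(6,j)·(6−j)!.
Computing: 720 − 720 + 360 − 120 + 30 − 6 + 1 = 265.

265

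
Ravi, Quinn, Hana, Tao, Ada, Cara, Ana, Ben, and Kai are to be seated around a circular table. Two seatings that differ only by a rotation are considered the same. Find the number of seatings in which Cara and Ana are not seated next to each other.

30240

All circular seatings of 9 people number (8)! = 40320.
Those with Cara next to Ana: fuse the pair into one unit and seat 8 units around a circle — 2·(7)! = 10080.
Subtracting, 40320 − 10080 = 30240.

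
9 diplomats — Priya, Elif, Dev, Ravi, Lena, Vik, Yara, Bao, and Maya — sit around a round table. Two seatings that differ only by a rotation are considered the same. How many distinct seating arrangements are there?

Seat Priya anywhere (absorbing the rotational symmetry), then permute the other 8: (8)! = 40320.

40320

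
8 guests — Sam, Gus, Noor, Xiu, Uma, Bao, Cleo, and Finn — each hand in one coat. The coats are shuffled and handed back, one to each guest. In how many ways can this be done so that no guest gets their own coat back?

14833

This is the derangement count D_8: permutations of 8 items with no fixed point.
By inclusion–exclusion this is Σ_{j=0}^{8} (−1)^j C(8,j)·(8−j)!.
Computing: 40320 − 40320 + 20160 − 6720 + 1680 − 336 + 56 − 8 + 1 = 14833.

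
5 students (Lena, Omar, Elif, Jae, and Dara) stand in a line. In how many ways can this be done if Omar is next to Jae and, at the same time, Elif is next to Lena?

24

Treat {Omar,Jae} as one block (2 orders) and {Elif,Lena} as another (2 orders).
That leaves 3 units to arrange: 2 × 2 × 3! = 4 × 6 = 24.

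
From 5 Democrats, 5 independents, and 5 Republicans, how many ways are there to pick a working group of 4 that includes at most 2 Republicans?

1260

Split by how many Republicans are chosen (0 through 2).
Sum: C(5,0)·C(10,4) + C(5,1)·C(10,3) + C(5,2)·C(10,2) = 210 + 600 + 450 = 1260.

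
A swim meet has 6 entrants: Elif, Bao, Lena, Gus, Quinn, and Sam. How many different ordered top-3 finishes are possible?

120

This is an ordered selection of 3 from 6: P(6,3).
That gives 6 × 5 × 4 = 120.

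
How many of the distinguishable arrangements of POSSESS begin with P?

With the first slot taken by P, it remains to arrange the other 6 letters (OSSESS).
Those 6 letters have S appearing 4 times, giving (6)!/(4!) = 30.

30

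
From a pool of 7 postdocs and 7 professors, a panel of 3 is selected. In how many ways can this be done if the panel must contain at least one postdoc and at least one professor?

With no constraint there are C(14,3) = 364 possible selections.
Selections missing a whole group: no postdocs → C(7,3) = 35; no professors → C(7,3) = 35.
Both groups omitted at once is impossible, so 364 − 70 = 294.

294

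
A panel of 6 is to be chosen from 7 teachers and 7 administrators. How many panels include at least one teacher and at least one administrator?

2989

Total 6-person selections from all 14: C(14,6) = 3003.
Subtract selections that omit an entire group: no teachers → C(7,6) = 7; no administrators → C(7,6) = 7.
Both groups omitted at once is impossible, so 3003 − 14 = 2989.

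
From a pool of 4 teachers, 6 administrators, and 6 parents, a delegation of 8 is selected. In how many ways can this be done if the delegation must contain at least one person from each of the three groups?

12285

With no constraint there are C(16,8) = 12870 possible selections.
Selections missing a whole group: no teachers → C(12,8) = 495; no administrators → C(10,8) = 45; no parents → C(10,8) = 45.
Add back selections omitting two groups (i.e. drawn from a single group): C(4,8) + C(6,8) + C(6,8) = 0.
By inclusion–exclusion: 12870 − 585 + 0 = 12285.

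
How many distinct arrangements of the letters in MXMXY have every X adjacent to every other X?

12

Treat the 2 copies of X as a single block. The multiset to arrange is then {XX, M, M, Y}, 4 items in all.
That gives (4)!/(2!) = 12 arrangements.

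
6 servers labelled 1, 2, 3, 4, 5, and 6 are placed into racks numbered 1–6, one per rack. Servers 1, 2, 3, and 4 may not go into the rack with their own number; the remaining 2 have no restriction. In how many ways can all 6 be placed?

362

Let Aᵢ (for 1 ≤ i ≤ 4) be the placements that put server i in its forbidden rack. Any j of these fix j positions, leaving (6−j)! ways to fill the rest, and there are C(4,j) ways to pick which j.
By inclusion–exclusion, the number of valid placements is Σ_{j=0}^{4} (−1)^j C(4,j)·(6−j)!.
Computing: 720 − 480 + 144 − 24 + 2 = 362.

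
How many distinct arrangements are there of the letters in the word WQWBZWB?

WQWBZWB has 7 letters with B appearing twice and W appearing 3 times.
The number of distinct arrangements is 7!/(3!·2!) = 5040/12 = 420.

420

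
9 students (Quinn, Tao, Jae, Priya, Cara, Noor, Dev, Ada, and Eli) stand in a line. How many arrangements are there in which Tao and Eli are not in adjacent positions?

There are 9! = 362880 arrangements in all. If Tao and Eli are adjacent, merging them into one block gives 2·(8)! = 80640 arrangements.
Complementary counting: 362880 − 80640 = 282240.

282240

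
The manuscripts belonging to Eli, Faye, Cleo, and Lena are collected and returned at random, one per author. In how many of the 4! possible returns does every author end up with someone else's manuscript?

Let Aᵢ be the assignments in which author i gets their own manuscript. We want the size of the complement of A₁∪…∪A_4.
By inclusion–exclusion this is Σ_{j=0}^{4} (−1)^j C(4,j)·(4−j)!.
Computing: 24 − 24 + 12 − 4 + 1 = 9.

9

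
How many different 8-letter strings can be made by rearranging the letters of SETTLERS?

Letter multiplicities in SETTLERS: E×2, L×1, R×1, S×2, T×2.
The number of distinct arrangements is 8!/(2!·2!·2!) = 40320/8 = 5040.

5040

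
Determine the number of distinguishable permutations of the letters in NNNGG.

Letter multiplicities in NNNGG: G×2, N×3.
So there are 5! / (3!·2!) = 10 distinguishable arrangements.

10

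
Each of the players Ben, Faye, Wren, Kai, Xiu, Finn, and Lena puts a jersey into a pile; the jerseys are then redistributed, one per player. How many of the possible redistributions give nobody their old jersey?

1854

Let Aᵢ be the assignments in which player i gets their old jersey. We want the size of the complement of A₁∪…∪A_7.
By inclusion–exclusion this is Σ_{j=0}^{7} (−1)^j C(7,j)·(7−j)!.
Computing: 5040 − 5040 + 2520 − 840 + 210 − 42 + 7 − 1 = 1854.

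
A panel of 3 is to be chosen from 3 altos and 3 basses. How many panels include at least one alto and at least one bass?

18

With no constraint there are C(6,3) = 20 possible selections.
Subtract selections that omit an entire group: no altos → C(3,3) = 1; no basses → C(3,3) = 1.
Both groups omitted at once is impossible, so 20 − 2 = 18.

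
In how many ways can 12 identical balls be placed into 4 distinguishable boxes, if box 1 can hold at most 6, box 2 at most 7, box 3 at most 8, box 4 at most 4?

225

By stars and bars, unrestricted non-negative solutions to x_1+…+x_4 = 12 number C(12+3,3) = 455.
Subtract solutions that violate a single cap (substitute x_i' = x_i − (cap_i+1)): x_1 ≥ 7 gives C(8,3) = 56; x_2 ≥ 8 gives C(7,3) = 35; x_3 ≥ 9 gives C(6,3) = 20; x_4 ≥ 5 gives C(10,3) = 120. Together 231.
Add back pairs where two caps are both exceeded: 0 + 0 + 1 + 0 + 0 + 0 = 1.
By inclusion–exclusion the count is 455 − 231 + 1 = 225.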